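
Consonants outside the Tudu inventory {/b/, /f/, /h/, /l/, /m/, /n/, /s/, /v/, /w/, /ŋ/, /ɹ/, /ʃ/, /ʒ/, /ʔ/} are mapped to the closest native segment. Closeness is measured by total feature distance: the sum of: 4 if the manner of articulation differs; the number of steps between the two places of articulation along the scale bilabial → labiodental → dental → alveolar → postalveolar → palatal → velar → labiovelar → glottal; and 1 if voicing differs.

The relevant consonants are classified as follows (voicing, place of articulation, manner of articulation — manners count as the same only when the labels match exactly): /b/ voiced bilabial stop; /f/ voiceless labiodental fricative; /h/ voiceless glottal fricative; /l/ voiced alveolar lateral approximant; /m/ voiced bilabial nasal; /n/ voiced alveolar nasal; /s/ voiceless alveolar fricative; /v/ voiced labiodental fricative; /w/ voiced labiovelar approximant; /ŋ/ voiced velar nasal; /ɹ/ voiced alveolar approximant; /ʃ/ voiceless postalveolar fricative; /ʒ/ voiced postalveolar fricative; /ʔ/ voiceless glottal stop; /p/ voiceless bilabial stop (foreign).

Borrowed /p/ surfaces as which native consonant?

/b/ is closest: same manner (stop), place distance 0 (bilabial→bilabial), voicing differs (+1); total 1. Next closest is /f/ at distance 5.

b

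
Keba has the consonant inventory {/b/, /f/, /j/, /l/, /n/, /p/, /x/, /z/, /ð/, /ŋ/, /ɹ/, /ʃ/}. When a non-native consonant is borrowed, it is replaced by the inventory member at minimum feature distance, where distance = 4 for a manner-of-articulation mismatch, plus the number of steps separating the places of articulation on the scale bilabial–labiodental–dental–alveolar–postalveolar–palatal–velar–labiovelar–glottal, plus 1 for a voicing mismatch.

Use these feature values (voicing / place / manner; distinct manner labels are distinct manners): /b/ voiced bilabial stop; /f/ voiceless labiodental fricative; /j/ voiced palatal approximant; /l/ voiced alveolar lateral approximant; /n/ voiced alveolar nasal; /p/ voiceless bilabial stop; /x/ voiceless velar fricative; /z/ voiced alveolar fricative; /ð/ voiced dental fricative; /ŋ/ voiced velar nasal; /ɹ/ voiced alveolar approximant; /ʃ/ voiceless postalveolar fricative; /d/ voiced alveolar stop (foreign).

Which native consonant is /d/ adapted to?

/b/ is closest: same manner (stop), place distance 3 (alveolar→bilabial), same voicing; total 3. Next closest is /l/ at distance 4.

b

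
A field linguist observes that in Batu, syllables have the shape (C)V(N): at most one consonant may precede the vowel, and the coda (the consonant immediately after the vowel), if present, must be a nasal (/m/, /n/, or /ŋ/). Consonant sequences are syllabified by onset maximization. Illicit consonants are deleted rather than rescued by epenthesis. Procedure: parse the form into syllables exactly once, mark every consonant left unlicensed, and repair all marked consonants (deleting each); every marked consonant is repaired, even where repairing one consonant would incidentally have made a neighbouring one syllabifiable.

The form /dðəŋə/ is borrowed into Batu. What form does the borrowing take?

ðəŋə

Under (C)V(N), the unsyllabifiable consonants are /d/ (only a nasal (/m/, /n/, or /ŋ/) is licensed in coda position; onsets are limited to one consonant).
Deletion applies to /d/.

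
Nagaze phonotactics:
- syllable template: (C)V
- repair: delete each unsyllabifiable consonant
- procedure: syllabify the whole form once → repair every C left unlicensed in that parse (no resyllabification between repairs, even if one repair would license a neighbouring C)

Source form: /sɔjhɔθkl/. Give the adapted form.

Syllabifying with onset maximization leaves /j/, /θ/, /k/, /l/ stranded (no codas are permitted; onsets are limited to one consonant).
Each unlicensed consonant is deleted: /j/, /θ/, /k/, /l/.

sɔhɔ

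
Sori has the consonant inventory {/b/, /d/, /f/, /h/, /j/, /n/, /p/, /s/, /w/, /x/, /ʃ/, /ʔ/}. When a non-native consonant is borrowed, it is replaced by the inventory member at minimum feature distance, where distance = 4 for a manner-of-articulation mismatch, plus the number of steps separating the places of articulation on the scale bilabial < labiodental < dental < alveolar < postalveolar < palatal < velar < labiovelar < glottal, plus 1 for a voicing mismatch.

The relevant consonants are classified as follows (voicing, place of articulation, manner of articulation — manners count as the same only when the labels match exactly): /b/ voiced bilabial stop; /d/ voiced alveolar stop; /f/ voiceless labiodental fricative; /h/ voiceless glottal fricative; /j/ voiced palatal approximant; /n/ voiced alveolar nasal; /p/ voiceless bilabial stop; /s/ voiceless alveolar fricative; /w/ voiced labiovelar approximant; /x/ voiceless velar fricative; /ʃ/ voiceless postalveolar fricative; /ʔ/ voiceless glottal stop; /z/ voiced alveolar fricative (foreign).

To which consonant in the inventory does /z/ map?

s

/s/ is closest: same manner (fricative), place distance 0 (alveolar→alveolar), voicing differs (+1); total 1. Next closest is /ʃ/ at distance 2.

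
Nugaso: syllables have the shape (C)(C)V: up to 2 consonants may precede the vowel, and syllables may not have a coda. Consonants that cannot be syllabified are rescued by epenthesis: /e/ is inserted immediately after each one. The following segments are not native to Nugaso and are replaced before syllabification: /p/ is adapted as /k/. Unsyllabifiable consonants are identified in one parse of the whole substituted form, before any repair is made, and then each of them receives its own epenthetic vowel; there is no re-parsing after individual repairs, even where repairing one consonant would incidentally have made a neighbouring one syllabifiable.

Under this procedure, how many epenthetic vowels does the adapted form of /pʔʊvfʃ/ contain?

3

After substitution the input is /kʔʊvfʃ/.
The unsyllabifiable consonants are /v/, /f/, /ʃ/; each receives one epenthetic vowel.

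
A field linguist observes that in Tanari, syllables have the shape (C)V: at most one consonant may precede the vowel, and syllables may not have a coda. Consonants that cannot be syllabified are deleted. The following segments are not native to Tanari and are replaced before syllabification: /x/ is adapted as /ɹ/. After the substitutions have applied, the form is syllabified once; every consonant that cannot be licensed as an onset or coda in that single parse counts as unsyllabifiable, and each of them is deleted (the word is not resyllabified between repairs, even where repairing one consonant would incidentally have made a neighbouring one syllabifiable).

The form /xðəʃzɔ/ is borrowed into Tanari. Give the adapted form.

ðəzɔ

Substitution: /x/ → /ɹ/, giving /ɹðəʃzɔ/.
Under (C)V, the unsyllabifiable consonants are /ɹ/, /ʃ/ (no codas are permitted; onsets are limited to one consonant).
Deleting the stranded consonants removes /ɹ/, /ʃ/.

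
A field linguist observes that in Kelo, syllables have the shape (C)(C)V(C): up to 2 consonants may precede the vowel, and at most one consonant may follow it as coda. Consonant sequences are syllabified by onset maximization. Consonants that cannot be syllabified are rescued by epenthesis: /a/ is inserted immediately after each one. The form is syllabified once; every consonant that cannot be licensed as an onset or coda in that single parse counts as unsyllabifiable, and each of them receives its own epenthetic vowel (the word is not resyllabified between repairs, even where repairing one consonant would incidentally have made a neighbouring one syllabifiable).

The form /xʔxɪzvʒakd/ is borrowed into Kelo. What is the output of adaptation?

xaʔxɪzvʒakda

The consonants /x/, /d/ cannot be parsed into a legal (C)(C)V(C) syllable (at most one coda consonant is licensed; onsets may contain at most 2 consonants).
Inserting the epenthetic vowel yields /x/ → /xa/, /d/ → /da/.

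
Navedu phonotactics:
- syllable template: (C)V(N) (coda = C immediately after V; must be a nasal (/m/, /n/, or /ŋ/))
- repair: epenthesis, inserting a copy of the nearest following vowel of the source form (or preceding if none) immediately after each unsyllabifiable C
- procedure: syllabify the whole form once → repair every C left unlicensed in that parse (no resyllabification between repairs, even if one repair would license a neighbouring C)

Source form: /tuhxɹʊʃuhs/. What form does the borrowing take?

The consonants /h/, /x/, /h/, /s/ cannot be parsed into a legal (C)V(N) syllable (only a nasal (/m/, /n/, or /ŋ/) is licensed in coda position; onsets are limited to one consonant).
Inserting the epenthetic vowel yields /h/ → /hʊ/, /x/ → /xʊ/, /h/ → /hu/, /s/ → /su/.

tuhʊxʊɹʊʃuhusu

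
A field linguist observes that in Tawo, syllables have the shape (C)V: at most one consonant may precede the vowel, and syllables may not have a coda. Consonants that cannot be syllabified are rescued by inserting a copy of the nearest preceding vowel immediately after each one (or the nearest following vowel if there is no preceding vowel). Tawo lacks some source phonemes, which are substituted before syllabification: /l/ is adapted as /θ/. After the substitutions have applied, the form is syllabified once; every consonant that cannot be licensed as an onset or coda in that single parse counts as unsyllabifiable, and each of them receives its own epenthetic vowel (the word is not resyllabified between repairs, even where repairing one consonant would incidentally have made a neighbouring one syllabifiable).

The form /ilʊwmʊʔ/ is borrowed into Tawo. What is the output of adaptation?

iθʊwʊmʊʔʊ

Substitution: /l/ → /θ/, giving /iθʊwmʊʔ/.
The consonants /w/, /ʔ/ cannot be parsed into a legal (C)V syllable (no codas are permitted; onsets are limited to one consonant).
Epenthesis after each stranded consonant: /w/ → /wʊ/, /ʔ/ → /ʔʊ/.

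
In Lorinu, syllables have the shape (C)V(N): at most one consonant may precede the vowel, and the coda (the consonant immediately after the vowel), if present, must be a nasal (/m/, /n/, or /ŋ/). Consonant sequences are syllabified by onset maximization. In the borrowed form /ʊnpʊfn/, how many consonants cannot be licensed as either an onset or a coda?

Syllabifying with onset maximization leaves /f/, /n/ stranded (only a nasal (/m/, /n/, or /ŋ/) is licensed in coda position; onsets are limited to one consonant).

2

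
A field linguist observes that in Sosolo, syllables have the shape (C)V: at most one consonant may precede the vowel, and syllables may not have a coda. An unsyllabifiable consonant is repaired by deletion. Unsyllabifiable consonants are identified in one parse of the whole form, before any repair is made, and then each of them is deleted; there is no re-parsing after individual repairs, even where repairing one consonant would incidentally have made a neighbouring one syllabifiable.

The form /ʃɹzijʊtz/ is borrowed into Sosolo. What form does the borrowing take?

Under (C)V, the unsyllabifiable consonants are /ʃ/, /ɹ/, /t/, /z/ (no codas are permitted; onsets are limited to one consonant).
Deleting the stranded consonants removes /ʃ/, /ɹ/, /t/, /z/.

zijʊ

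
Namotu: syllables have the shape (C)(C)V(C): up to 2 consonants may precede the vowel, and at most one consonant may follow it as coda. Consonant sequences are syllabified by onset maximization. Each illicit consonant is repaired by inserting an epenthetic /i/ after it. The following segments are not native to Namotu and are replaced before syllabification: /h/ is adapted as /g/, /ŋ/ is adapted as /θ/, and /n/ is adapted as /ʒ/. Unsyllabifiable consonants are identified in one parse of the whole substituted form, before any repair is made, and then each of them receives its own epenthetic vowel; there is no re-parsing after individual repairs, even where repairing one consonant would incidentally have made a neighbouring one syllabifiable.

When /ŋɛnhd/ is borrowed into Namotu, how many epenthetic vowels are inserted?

2

After substitution the input is /θɛʒgd/.
The unsyllabifiable consonants are /g/, /d/; each receives one epenthetic vowel.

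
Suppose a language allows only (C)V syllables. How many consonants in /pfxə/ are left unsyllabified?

Syllabifying with onset maximization leaves /p/, /f/ stranded (no codas are permitted; onsets are limited to one consonant).

2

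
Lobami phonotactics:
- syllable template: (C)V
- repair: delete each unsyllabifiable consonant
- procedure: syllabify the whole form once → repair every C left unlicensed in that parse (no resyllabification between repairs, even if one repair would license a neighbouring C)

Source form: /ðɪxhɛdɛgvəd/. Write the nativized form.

ðɪhɛdɛvə

The consonants /x/, /g/, /d/ cannot be parsed into a legal (C)V syllable (no codas are permitted; onsets are limited to one consonant).
Deletion applies to /x/, /g/, /d/.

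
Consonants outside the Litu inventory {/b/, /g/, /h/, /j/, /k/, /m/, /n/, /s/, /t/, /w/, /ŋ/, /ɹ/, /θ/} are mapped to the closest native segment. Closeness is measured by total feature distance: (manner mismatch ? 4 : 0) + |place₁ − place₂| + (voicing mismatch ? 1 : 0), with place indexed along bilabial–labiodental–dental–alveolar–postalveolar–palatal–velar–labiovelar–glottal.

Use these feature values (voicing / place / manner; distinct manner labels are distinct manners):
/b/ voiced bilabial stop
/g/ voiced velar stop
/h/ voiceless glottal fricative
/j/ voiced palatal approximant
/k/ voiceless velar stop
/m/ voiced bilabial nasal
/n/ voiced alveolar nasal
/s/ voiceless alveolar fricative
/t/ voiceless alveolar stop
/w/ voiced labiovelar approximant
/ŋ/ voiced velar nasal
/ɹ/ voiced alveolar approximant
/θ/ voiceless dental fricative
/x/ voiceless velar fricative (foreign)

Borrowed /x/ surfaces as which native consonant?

h

/h/ is closest: same manner (fricative), place distance 2 (velar→glottal), same voicing; total 2. Next closest is /s/ at distance 3.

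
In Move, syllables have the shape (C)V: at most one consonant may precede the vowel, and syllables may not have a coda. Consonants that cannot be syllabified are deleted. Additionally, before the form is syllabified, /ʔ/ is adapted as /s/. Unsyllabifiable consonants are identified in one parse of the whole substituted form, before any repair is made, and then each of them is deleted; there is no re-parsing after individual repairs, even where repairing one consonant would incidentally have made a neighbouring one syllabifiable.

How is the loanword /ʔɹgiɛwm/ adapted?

Substitution: /ʔ/ → /s/, giving /sɹgiɛwm/.
The consonants /s/, /ɹ/, /w/, /m/ cannot be parsed into a legal (C)V syllable (no codas are permitted; onsets are limited to one consonant).
Each unlicensed consonant is deleted: /s/, /ɹ/, /w/, /m/.

giɛ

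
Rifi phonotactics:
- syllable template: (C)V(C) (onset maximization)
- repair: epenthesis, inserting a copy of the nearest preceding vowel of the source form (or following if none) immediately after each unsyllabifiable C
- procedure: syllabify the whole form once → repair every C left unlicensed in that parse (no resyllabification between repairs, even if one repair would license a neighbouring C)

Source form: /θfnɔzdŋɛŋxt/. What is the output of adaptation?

Syllabifying with onset maximization leaves /θ/, /f/, /d/, /x/, /t/ stranded (at most one coda consonant is licensed; onsets are limited to one consonant).
Each unlicensed consonant becomes the onset of a new syllable: /θ/ → /θɔ/, /f/ → /fɔ/, /d/ → /dɔ/, /x/ → /xɛ/, /t/ → /tɛ/.

θɔfɔnɔzdɔŋɛŋxɛtɛ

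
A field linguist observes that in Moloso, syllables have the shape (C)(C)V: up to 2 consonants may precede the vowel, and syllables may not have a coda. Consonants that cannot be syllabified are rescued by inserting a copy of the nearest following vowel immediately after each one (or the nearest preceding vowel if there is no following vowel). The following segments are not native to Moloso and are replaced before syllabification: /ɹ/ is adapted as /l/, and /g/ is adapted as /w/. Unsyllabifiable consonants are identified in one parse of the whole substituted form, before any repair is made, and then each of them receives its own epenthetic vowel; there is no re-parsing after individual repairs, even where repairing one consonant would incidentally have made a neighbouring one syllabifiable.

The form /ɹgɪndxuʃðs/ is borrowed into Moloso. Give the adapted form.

lwɪnudxuʃuðusu

Substitution: /ɹ/ → /l/, /g/ → /w/, giving /lwɪndxuʃðs/.
Syllabifying with onset maximization leaves /n/, /ʃ/, /ð/, /s/ stranded (no codas are permitted; onsets may contain at most 2 consonants).
Epenthesis after each stranded consonant: /n/ → /nu/, /ʃ/ → /ʃu/, /ð/ → /ðu/, /s/ → /su/.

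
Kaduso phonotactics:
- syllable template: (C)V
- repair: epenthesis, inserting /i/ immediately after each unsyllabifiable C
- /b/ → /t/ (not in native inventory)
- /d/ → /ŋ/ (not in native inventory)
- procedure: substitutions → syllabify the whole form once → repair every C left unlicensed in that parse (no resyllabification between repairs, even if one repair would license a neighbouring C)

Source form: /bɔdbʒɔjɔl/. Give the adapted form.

Substitution: /b/ → /t/, /d/ → /ŋ/, giving /tɔŋtʒɔjɔl/.
Under (C)V, the unsyllabifiable consonants are /ŋ/, /t/, /l/ (no codas are permitted; onsets are limited to one consonant).
Epenthesis after each stranded consonant: /ŋ/ → /ŋi/, /t/ → /ti/, /l/ → /li/.

tɔŋitiʒɔjɔli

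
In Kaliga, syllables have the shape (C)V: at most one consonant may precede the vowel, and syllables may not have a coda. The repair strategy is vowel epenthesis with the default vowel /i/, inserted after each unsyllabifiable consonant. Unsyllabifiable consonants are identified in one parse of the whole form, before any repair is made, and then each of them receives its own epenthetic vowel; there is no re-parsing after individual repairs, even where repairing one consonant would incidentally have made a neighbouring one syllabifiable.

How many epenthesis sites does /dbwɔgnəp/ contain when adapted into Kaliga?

The unsyllabifiable consonants are /d/, /b/, /g/, /p/; each receives one epenthetic vowel.

4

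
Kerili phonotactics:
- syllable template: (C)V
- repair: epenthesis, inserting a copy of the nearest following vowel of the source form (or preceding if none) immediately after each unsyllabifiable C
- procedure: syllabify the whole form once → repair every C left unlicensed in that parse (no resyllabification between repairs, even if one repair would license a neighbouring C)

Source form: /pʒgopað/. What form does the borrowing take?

Under (C)V, the unsyllabifiable consonants are /p/, /ʒ/, /ð/ (no codas are permitted; onsets are limited to one consonant).
Each unlicensed consonant becomes the onset of a new syllable: /p/ → /po/, /ʒ/ → /ʒo/, /ð/ → /ða/.

poʒogopaða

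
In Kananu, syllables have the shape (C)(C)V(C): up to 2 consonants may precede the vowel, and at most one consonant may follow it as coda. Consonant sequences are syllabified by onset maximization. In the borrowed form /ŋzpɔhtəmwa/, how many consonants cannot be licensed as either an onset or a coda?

Syllabifying with onset maximization leaves /ŋ/ stranded (at most one coda consonant is licensed; onsets may contain at most 2 consonants).

1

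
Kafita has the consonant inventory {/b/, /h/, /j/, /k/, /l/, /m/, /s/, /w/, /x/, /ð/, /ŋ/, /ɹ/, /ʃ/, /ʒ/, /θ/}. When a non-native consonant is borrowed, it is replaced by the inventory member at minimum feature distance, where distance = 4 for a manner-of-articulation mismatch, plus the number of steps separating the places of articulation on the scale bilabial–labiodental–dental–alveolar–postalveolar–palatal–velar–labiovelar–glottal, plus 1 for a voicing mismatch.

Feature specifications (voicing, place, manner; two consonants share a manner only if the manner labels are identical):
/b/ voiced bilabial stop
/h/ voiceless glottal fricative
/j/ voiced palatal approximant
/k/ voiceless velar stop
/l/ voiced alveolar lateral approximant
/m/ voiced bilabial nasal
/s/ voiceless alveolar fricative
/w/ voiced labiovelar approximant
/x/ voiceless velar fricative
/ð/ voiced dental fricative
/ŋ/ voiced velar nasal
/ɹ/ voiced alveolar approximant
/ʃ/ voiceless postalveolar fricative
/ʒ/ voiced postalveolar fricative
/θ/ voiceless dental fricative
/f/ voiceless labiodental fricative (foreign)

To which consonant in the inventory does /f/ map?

/θ/ is closest: same manner (fricative), place distance 1 (labiodental→dental), same voicing; total 1. Next closest is /s/ at distance 2.

θ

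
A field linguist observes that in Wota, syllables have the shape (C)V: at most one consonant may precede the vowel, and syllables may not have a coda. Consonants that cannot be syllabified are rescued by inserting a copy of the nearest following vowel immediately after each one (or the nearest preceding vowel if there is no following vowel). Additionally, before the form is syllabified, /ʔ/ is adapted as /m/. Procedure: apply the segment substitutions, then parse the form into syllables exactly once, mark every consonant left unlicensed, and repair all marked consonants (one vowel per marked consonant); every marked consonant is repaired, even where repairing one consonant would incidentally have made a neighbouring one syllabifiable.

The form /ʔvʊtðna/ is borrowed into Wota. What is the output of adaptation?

mʊvʊtaðana

Substitution: /ʔ/ → /m/, giving /mvʊtðna/.
Syllabifying with onset maximization leaves /m/, /t/, /ð/ stranded (no codas are permitted; onsets are limited to one consonant).
Inserting the epenthetic vowel yields /m/ → /mʊ/, /t/ → /ta/, /ð/ → /ða/.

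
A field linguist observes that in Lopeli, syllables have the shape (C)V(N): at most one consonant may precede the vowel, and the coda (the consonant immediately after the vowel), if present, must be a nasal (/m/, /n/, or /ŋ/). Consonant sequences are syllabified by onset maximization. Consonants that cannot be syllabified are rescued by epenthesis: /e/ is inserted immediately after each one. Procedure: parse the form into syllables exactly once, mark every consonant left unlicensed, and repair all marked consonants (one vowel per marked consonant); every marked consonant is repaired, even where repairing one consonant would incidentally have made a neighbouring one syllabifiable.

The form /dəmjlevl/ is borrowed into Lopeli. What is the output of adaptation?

dəmjelevele

Syllabifying with onset maximization leaves /j/, /v/, /l/ stranded (only a nasal (/m/, /n/, or /ŋ/) is licensed in coda position; onsets are limited to one consonant).
Epenthesis after each stranded consonant: /j/ → /je/, /v/ → /ve/, /l/ → /le/.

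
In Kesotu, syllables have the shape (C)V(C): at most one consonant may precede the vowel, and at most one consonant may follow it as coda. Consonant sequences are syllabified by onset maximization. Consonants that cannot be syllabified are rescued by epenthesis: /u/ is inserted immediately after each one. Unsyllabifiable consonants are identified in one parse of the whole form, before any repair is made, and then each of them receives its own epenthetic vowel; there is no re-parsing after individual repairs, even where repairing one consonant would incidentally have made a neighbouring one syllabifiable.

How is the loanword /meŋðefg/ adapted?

Syllabifying with onset maximization leaves /g/ stranded (at most one coda consonant is licensed; onsets are limited to one consonant).
Epenthesis after each stranded consonant: /g/ → /gu/.

meŋðefgu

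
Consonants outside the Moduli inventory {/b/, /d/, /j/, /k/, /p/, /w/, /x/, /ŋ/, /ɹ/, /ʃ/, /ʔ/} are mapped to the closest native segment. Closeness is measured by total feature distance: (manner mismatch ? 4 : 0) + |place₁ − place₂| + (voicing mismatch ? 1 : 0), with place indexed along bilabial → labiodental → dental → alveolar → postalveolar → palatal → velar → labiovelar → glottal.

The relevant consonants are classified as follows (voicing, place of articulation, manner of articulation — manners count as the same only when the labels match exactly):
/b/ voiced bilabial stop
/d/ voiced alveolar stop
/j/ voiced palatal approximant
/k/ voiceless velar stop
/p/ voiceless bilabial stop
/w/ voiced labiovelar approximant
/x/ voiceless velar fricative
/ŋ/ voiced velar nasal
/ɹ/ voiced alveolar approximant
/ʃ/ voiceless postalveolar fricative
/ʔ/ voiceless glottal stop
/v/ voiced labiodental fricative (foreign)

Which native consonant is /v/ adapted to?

/ʃ/ is closest: same manner (fricative), place distance 3 (labiodental→postalveolar), voicing differs (+1); total 4. Next closest is /b/ at distance 5.

ʃ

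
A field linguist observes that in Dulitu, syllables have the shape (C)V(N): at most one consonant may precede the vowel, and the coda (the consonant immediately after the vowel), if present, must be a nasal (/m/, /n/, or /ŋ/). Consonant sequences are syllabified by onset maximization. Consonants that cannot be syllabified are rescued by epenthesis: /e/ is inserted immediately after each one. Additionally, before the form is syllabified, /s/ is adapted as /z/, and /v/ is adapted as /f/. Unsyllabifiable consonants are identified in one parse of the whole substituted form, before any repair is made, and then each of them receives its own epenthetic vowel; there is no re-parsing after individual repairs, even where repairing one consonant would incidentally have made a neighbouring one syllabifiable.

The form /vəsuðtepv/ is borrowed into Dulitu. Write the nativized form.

fəzuðetepefe

Substitution: /v/ → /f/, /s/ → /z/, giving /fəzuðtepf/.
Syllabifying with onset maximization leaves /ð/, /p/, /f/ stranded (only a nasal (/m/, /n/, or /ŋ/) is licensed in coda position; onsets are limited to one consonant).
Epenthesis after each stranded consonant: /ð/ → /ðe/, /p/ → /pe/, /f/ → /fe/.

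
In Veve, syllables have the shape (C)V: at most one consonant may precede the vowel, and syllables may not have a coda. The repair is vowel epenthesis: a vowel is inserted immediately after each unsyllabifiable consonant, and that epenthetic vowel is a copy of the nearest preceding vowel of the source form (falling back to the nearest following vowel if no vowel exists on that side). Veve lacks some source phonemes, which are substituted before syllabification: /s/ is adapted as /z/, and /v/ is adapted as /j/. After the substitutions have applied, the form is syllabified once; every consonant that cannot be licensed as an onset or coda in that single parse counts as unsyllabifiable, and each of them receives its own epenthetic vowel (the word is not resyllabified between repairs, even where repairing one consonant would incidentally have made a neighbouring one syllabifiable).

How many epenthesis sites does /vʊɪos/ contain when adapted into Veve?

After substitution the input is /jʊɪoz/.
The unsyllabifiable consonants are /z/; each receives one epenthetic vowel.

1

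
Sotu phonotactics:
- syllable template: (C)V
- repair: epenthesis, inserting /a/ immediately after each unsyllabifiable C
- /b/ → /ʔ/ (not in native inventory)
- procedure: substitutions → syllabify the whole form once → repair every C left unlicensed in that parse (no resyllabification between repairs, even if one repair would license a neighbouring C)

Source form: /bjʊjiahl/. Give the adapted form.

Substitution: /b/ → /ʔ/, giving /ʔjʊjiahl/.
Syllabifying with onset maximization leaves /ʔ/, /h/, /l/ stranded (no codas are permitted; onsets are limited to one consonant).
Epenthesis after each stranded consonant: /ʔ/ → /ʔa/, /h/ → /ha/, /l/ → /la/.

ʔajʊjiahala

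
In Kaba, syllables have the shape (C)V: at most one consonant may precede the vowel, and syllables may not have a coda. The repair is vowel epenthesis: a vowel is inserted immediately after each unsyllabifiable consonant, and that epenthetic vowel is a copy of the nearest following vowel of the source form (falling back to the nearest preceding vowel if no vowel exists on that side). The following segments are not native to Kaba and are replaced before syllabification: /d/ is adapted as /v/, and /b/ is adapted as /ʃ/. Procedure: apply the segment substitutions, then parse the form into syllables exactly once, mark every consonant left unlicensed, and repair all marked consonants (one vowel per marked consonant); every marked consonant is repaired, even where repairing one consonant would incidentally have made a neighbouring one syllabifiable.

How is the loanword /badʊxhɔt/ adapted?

ʃavʊxɔhɔtɔ

Substitution: /b/ → /ʃ/, /d/ → /v/, giving /ʃavʊxhɔt/.
Under (C)V, the unsyllabifiable consonants are /x/, /t/ (no codas are permitted; onsets are limited to one consonant).
Each unlicensed consonant becomes the onset of a new syllable: /x/ → /xɔ/, /t/ → /tɔ/.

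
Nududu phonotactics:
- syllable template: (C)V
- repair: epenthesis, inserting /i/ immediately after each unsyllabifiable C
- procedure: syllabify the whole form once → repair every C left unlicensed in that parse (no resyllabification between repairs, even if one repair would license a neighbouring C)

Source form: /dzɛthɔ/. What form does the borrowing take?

The consonants /d/, /t/ cannot be parsed into a legal (C)V syllable (no codas are permitted; onsets are limited to one consonant).
Each unlicensed consonant becomes the onset of a new syllable: /d/ → /di/, /t/ → /ti/.

dizɛtihɔ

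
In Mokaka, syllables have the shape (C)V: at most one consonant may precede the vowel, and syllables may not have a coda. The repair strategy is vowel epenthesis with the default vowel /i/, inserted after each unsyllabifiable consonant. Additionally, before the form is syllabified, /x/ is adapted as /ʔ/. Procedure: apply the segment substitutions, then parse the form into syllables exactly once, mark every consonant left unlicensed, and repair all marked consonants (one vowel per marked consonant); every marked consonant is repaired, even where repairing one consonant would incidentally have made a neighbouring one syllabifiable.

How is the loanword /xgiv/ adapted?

Substitution: /x/ → /ʔ/, giving /ʔgiv/.
The consonants /ʔ/, /v/ cannot be parsed into a legal (C)V syllable (no codas are permitted; onsets are limited to one consonant).
Inserting the epenthetic vowel yields /ʔ/ → /ʔi/, /v/ → /vi/.

ʔigivi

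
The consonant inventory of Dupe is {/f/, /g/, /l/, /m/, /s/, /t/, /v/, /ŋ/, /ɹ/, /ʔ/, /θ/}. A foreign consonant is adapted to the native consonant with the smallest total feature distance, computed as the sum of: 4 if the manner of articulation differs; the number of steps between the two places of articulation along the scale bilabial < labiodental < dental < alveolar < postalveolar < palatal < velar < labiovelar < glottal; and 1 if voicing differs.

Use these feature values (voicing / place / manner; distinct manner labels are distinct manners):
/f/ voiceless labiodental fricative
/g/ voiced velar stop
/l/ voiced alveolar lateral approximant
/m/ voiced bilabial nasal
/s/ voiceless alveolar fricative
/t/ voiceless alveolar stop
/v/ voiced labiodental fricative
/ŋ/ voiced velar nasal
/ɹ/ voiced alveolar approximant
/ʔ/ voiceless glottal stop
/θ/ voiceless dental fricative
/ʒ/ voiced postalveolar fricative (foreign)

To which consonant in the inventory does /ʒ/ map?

s

/s/ is closest: same manner (fricative), place distance 1 (postalveolar→alveolar), voicing differs (+1); total 2. Next closest is /v/ at distance 3.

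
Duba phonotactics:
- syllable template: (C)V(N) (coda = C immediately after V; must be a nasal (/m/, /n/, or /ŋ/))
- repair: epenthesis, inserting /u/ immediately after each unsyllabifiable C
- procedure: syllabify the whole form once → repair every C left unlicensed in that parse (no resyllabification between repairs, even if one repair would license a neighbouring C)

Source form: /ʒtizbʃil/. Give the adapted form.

The consonants /ʒ/, /z/, /b/, /l/ cannot be parsed into a legal (C)V(N) syllable (only a nasal (/m/, /n/, or /ŋ/) is licensed in coda position; onsets are limited to one consonant).
Epenthesis after each stranded consonant: /ʒ/ → /ʒu/, /z/ → /zu/, /b/ → /bu/, /l/ → /lu/.

ʒutizubuʃilu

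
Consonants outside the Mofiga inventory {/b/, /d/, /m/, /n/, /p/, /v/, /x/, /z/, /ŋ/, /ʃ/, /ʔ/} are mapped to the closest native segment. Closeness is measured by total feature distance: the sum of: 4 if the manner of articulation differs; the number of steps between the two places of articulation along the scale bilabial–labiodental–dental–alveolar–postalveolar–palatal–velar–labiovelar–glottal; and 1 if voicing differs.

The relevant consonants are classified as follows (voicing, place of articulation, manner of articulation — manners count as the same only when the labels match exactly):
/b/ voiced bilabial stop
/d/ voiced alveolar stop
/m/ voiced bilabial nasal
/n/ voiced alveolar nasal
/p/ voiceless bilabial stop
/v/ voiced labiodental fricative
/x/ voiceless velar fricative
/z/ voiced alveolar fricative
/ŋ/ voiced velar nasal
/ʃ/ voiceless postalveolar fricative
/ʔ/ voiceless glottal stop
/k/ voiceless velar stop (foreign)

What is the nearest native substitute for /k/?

ʔ

/ʔ/ is closest: same manner (stop), place distance 2 (velar→glottal), same voicing; total 2. Next closest is /d/ at distance 4.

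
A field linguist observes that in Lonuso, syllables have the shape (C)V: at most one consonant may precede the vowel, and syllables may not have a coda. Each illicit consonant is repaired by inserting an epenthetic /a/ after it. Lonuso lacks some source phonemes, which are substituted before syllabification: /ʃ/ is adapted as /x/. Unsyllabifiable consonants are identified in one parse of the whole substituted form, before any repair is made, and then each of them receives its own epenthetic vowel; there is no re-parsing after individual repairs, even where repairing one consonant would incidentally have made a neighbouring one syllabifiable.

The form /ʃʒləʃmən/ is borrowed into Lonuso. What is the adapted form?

xaʒaləxaməna

Substitution: /ʃ/ → /x/, giving /xʒləxmən/.
Under (C)V, the unsyllabifiable consonants are /x/, /ʒ/, /x/, /n/ (no codas are permitted; onsets are limited to one consonant).
Each unlicensed consonant becomes the onset of a new syllable: /x/ → /xa/, /ʒ/ → /ʒa/, /x/ → /xa/, /n/ → /na/.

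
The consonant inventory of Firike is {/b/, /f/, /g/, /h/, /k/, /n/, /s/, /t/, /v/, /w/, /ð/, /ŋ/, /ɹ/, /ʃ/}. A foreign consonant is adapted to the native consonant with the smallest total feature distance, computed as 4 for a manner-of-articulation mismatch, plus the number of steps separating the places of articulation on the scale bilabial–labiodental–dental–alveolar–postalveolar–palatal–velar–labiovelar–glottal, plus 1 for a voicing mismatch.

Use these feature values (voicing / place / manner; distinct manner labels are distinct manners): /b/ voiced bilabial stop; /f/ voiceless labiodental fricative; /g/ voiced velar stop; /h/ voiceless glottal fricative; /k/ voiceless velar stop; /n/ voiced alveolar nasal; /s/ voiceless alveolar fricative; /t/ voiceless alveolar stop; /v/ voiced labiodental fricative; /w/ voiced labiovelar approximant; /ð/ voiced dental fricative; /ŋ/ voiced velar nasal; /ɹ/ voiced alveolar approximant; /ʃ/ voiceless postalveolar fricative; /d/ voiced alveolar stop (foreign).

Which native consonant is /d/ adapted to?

/t/ is closest: same manner (stop), place distance 0 (alveolar→alveolar), voicing differs (+1); total 1. Next closest is /b/ at distance 3.

t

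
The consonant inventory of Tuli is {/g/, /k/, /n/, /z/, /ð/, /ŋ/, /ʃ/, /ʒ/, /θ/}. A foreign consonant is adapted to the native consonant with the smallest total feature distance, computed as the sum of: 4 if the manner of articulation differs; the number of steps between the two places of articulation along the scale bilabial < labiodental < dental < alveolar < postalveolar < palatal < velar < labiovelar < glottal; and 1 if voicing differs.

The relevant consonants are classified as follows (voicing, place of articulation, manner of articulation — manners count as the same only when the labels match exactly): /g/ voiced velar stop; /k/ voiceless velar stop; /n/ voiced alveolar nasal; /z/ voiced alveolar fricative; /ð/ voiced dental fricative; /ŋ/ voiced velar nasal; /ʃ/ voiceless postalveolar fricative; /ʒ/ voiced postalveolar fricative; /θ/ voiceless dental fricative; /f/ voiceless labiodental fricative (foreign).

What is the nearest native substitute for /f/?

/θ/ is closest: same manner (fricative), place distance 1 (labiodental→dental), same voicing; total 1. Next closest is /ð/ at distance 2.

θ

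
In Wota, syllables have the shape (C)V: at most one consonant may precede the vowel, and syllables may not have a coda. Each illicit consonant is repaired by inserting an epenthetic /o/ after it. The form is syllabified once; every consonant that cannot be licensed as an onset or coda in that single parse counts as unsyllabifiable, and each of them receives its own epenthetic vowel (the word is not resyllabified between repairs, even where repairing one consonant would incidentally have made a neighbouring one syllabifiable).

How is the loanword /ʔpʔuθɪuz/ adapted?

The consonants /ʔ/, /p/, /z/ cannot be parsed into a legal (C)V syllable (no codas are permitted; onsets are limited to one consonant).
Epenthesis after each stranded consonant: /ʔ/ → /ʔo/, /p/ → /po/, /z/ → /zo/.

ʔopoʔuθɪuzo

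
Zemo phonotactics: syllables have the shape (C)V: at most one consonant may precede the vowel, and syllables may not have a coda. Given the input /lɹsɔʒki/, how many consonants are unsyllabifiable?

The consonants /l/, /ɹ/, /ʒ/ cannot be parsed into a legal (C)V syllable (no codas are permitted; onsets are limited to one consonant).

3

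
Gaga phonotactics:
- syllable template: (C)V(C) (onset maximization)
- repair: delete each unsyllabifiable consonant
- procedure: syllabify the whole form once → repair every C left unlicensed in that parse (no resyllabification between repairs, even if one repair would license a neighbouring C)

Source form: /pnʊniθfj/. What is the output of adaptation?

Syllabifying with onset maximization leaves /p/, /f/, /j/ stranded (at most one coda consonant is licensed; onsets are limited to one consonant).
Deleting the stranded consonants removes /p/, /f/, /j/.

nʊniθ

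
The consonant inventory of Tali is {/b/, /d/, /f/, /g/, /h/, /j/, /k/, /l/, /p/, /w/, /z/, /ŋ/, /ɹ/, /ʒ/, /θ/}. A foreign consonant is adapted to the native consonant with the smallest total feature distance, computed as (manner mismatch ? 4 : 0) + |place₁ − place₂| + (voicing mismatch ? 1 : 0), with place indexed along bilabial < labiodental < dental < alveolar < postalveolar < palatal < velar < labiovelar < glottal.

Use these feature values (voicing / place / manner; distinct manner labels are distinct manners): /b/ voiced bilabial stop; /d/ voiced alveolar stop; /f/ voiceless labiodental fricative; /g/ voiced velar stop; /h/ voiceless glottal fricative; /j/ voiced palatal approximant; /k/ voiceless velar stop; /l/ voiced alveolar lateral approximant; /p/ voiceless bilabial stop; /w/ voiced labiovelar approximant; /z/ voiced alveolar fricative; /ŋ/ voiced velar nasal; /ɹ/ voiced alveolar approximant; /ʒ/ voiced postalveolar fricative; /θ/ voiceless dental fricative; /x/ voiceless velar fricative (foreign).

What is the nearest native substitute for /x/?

h

/h/ is closest: same manner (fricative), place distance 2 (velar→glottal), same voicing; total 2. Next closest is /ʒ/ at distance 3.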